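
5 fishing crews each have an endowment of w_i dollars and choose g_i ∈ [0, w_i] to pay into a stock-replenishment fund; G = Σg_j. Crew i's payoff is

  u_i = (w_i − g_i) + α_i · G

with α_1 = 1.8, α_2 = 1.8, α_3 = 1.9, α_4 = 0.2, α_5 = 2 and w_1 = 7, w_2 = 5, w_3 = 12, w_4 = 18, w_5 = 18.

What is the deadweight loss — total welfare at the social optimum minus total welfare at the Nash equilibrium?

120.6

∂u_i/∂g_i = α_i − 1, so crew i contributes w_i if α_i > 1, else 0.
α_i > 1 for i ∈ {1, 2, 3, 5}; NE contributions (7, 5, 12, 0, 18), G = 42.
W^NE = Σw_i − G^NE + (Σα_i)·G^NE = 60 + 6.7·42 = 341.4.
Planner: ∂(Σu_j)/∂g_i = Σα_j − 1 = 6.7 > 0, so everyone contributes w_i; G^SO = 60, W^SO = 60 + 6.7·60 = 462.
Deadweight loss = 120.6.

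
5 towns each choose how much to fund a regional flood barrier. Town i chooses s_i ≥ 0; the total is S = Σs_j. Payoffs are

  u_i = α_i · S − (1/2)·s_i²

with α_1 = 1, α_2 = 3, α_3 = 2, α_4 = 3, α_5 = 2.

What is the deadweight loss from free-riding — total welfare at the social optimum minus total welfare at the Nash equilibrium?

195

Town i's FOC: ∂u_i/∂s_i = α_i − s_i = 0, so s_i* = α_i.
NE contributions = (1, 3, 2, 3, 2); S = 11.
W^NE = (Σα)·S − ½Σα_i² = 11² − ½·27 = 107.5.
Planner sets s_i = Σα_j = 11 for every i, so S^SO = 5·11 = 55.
W^SO = (Σα)·S^SO − ½·5·(Σα)² = (5/2)·11² = 302.5.
Deadweight loss = W^SO − W^NE = 195.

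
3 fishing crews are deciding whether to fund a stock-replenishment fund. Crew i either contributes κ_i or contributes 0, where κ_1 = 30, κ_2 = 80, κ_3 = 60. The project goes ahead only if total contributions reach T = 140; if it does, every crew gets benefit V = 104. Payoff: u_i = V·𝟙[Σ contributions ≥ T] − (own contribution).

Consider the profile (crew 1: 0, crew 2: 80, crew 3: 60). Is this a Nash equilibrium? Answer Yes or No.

Total = 140 ≥ 140: provided.
Crew 1 (pledges 0, payoff 104): pledging 30 → total 170, payoff 74. No gain.
Crew 2 (pledges 80, payoff 24): dropping to 0 → total 60, payoff 0. No gain.
Crew 3 (pledges 60, payoff 44): dropping to 0 → total 80, payoff 0. No gain.

Yes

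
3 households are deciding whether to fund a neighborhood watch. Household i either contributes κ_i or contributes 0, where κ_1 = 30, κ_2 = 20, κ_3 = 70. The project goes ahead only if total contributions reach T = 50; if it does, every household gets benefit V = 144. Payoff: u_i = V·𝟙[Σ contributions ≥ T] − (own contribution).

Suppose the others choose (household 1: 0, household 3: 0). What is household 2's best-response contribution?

Others' total = 0. Even contributing 20 gives 20 < 50: no benefit either way.
Best response: 0.

0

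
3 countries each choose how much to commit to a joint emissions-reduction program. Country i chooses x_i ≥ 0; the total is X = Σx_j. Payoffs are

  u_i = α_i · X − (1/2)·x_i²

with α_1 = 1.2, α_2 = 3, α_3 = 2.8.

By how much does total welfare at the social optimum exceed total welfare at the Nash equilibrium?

Country i's FOC: ∂u_i/∂x_i = α_i − x_i = 0, so x_i* = α_i.
NE contributions = (1.2, 3, 2.8); X = 7.
W^NE = (Σα)·X − ½Σα_i² = 7² − ½·18.28 = 39.86.
Planner sets x_i = Σα_j = 7 for every i, so X^SO = 3·7 = 21.
W^SO = (Σα)·X^SO − ½·3·(Σα)² = (3/2)·7² = 73.5.
Deadweight loss = W^SO − W^NE = 33.64.

33.64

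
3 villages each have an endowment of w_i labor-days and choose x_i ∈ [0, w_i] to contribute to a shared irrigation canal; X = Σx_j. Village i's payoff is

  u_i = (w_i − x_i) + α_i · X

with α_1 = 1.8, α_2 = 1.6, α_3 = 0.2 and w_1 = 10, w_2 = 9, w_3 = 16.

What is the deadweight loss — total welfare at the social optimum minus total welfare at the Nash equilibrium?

∂u_i/∂x_i = α_i − 1, so village i contributes w_i if α_i > 1, else 0.
α_i > 1 for i ∈ {1, 2}; NE contributions (10, 9, 0), X = 19.
W^NE = Σw_i − X^NE + (Σα_i)·X^NE = 35 + 2.6·19 = 84.4.
Planner: ∂(Σu_j)/∂x_i = Σα_j − 1 = 2.6 > 0, so everyone contributes w_i; X^SO = 35, W^SO = 35 + 2.6·35 = 126.
Deadweight loss = 41.6.

41.6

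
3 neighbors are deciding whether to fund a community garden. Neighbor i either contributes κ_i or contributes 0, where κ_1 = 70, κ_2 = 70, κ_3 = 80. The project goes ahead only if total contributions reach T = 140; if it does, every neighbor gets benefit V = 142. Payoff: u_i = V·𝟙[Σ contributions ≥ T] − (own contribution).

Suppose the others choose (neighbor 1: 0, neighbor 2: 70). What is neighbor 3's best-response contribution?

Others' total = 70. Contributing 80 brings total to 150 ≥ 140: gain V − κ_3 = 62.
Best response: 80.

80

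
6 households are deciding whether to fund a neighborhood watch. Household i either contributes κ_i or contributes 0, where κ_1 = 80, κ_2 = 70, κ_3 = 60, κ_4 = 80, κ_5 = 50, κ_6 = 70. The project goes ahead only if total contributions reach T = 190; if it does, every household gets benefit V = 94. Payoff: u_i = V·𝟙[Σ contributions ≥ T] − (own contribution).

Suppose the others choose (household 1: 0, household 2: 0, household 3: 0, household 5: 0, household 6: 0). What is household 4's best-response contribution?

Others' total = 0. Even contributing 80 gives 80 < 190: no benefit either way.
Best response: 0.

0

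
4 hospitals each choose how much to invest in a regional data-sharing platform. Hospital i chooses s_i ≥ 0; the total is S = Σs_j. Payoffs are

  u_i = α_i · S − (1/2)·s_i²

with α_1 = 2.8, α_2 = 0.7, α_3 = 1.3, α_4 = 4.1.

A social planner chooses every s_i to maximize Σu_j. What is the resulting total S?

Planner FOC: ∂(Σu_j)/∂s_i = (Σα_j) − s_i = 0, so s_i^SO = Σα_j = 8.9 for every i; S^SO = 35.6.

35.6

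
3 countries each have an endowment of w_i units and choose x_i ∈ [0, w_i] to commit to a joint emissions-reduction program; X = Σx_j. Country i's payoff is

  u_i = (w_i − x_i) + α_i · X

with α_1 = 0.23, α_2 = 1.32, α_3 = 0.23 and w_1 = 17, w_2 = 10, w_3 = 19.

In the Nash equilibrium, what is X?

∂u_i/∂x_i = α_i − 1, so country i contributes w_i if α_i > 1, else 0.
α_i > 1 for i ∈ {2}; NE contributions (0, 10, 0), X = 10.

10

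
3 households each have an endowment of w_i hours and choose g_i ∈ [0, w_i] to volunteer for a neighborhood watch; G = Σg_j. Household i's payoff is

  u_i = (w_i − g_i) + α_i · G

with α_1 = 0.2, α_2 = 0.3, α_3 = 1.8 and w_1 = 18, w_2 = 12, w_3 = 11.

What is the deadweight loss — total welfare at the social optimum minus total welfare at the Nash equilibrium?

39

∂u_i/∂g_i = α_i − 1, so household i contributes w_i if α_i > 1, else 0.
α_i > 1 for i ∈ {3}; NE contributions (0, 0, 11), G = 11.
W^NE = Σw_i − G^NE + (Σα_i)·G^NE = 41 + 1.3·11 = 55.3.
Planner: ∂(Σu_j)/∂g_i = Σα_j − 1 = 1.3 > 0, so everyone contributes w_i; G^SO = 41, W^SO = 41 + 1.3·41 = 94.3.
Deadweight loss = 39.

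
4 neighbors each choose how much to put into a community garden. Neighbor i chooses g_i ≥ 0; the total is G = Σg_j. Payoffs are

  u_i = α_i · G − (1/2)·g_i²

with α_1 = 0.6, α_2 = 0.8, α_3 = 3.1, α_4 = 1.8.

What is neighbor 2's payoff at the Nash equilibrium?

4.72

Neighbor i's FOC: ∂u_i/∂g_i = α_i − g_i = 0, so g_i* = α_i.
NE contributions = (0.6, 0.8, 3.1, 1.8); G = 6.3.
u_2 = α_2·G − ½·(g_2)² = 0.8·6.3 − ½·0.8² = 4.72.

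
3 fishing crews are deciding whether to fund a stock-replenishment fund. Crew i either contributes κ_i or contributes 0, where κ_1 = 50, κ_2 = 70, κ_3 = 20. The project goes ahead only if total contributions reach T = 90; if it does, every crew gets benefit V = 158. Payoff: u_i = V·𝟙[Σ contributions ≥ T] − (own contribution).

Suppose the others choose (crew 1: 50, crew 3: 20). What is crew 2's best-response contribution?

70

Others' total = 70. Contributing 70 brings total to 140 ≥ 90: gain V − κ_2 = 88.
Best response: 70.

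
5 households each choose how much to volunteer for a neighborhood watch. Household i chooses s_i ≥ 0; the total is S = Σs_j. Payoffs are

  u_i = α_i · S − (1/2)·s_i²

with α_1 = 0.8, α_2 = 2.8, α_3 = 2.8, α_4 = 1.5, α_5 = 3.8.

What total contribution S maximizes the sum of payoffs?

Planner FOC: ∂(Σu_j)/∂s_i = (Σα_j) − s_i = 0, so s_i^SO = Σα_j = 11.7 for every i; S^SO = 58.5.

58.5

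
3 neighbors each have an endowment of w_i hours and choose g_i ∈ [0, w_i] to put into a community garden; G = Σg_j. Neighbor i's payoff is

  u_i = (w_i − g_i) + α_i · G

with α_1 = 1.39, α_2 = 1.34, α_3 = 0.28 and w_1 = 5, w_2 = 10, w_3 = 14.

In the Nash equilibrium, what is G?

15

∂u_i/∂g_i = α_i − 1, so neighbor i contributes w_i if α_i > 1, else 0.
α_i > 1 for i ∈ {1, 2}; NE contributions (5, 10, 0), G = 15.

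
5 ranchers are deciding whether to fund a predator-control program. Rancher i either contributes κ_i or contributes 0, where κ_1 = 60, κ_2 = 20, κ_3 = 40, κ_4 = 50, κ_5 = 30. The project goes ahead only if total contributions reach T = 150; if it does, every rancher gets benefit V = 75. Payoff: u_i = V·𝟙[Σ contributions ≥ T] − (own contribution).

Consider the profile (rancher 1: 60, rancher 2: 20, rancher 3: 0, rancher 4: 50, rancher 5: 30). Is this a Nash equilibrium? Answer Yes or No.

Total = 160 ≥ 150: provided.
Rancher 1 (pledges 60, payoff 15): dropping to 0 → total 100, payoff 0. No gain.
Rancher 2 (pledges 20, payoff 55): dropping to 0 → total 140, payoff 0. No gain.
Rancher 3 (pledges 0, payoff 75): pledging 40 → total 200, payoff 35. No gain.
Rancher 4 (pledges 50, payoff 25): dropping to 0 → total 110, payoff 0. No gain.
Rancher 5 (pledges 30, payoff 45): dropping to 0 → total 130, payoff 0. No gain.

Yes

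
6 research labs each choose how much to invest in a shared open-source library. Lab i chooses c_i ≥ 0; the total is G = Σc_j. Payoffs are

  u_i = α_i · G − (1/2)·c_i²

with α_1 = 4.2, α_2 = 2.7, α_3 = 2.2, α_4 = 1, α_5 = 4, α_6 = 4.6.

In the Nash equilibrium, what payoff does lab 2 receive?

46.845

Lab i's FOC: ∂u_i/∂c_i = α_i − c_i = 0, so c_i* = α_i.
NE contributions = (4.2, 2.7, 2.2, 1, 4, 4.6); G = 18.7.
u_2 = α_2·G − ½·(c_2)² = 2.7·18.7 − ½·2.7² = 46.845.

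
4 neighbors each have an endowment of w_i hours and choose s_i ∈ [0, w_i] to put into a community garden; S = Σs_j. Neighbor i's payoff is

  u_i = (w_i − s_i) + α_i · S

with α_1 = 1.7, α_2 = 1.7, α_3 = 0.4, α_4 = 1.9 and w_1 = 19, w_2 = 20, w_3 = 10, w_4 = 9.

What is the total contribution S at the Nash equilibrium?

48

∂u_i/∂s_i = α_i − 1, so neighbor i contributes w_i if α_i > 1, else 0.
α_i > 1 for i ∈ {1, 2, 4}; NE contributions (19, 20, 0, 9), S = 48.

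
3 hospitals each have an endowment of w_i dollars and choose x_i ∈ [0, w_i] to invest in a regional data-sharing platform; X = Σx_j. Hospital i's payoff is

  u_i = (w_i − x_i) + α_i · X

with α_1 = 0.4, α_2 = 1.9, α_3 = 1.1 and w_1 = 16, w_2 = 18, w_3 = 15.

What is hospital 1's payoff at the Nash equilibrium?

∂u_i/∂x_i = α_i − 1, so hospital i contributes w_i if α_i > 1, else 0.
α_i > 1 for i ∈ {2, 3}; NE contributions (0, 18, 15), X = 33.
u_1 = (16 − 0) + 0.4·33 = 29.2.

29.2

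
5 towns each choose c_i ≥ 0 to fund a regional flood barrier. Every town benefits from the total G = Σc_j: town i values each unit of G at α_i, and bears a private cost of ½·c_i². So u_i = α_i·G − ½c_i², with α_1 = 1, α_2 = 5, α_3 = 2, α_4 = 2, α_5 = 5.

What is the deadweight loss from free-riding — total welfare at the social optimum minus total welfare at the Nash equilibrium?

Town i's FOC: ∂u_i/∂c_i = α_i − c_i = 0, so c_i* = α_i.
NE contributions = (1, 5, 2, 2, 5); G = 15.
W^NE = (Σα)·G − ½Σα_i² = 15² − ½·59 = 195.5.
Planner sets c_i = Σα_j = 15 for every i, so G^SO = 5·15 = 75.
W^SO = (Σα)·G^SO − ½·5·(Σα)² = (5/2)·15² = 562.5.
Deadweight loss = W^SO − W^NE = 367.

367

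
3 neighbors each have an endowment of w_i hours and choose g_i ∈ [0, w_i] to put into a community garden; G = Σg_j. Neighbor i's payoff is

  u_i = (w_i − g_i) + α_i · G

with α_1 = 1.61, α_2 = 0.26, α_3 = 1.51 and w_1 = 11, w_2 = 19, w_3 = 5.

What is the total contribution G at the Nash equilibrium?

∂u_i/∂g_i = α_i − 1, so neighbor i contributes w_i if α_i > 1, else 0.
α_i > 1 for i ∈ {1, 3}; NE contributions (11, 0, 5), G = 16.

16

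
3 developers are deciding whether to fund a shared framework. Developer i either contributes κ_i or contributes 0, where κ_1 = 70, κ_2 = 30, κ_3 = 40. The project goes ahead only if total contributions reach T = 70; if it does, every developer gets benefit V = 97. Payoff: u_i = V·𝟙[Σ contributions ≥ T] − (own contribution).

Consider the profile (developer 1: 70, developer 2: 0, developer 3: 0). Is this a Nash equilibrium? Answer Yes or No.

Total = 70 ≥ 70: provided.
Developer 1 (pledges 70, payoff 27): dropping to 0 → total 0, payoff 0. No gain.
Developer 2 (pledges 0, payoff 97): pledging 30 → total 100, payoff 67. No gain.
Developer 3 (pledges 0, payoff 97): pledging 40 → total 110, payoff 57. No gain.

Yes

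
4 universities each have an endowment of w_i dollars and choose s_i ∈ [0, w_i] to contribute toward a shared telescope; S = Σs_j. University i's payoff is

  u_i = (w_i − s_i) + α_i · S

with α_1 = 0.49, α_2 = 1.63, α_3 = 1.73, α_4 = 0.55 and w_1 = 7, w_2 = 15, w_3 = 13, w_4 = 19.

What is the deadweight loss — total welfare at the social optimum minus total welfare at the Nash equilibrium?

88.4

∂u_i/∂s_i = α_i − 1, so university i contributes w_i if α_i > 1, else 0.
α_i > 1 for i ∈ {2, 3}; NE contributions (0, 15, 13, 0), S = 28.
W^NE = Σw_i − S^NE + (Σα_i)·S^NE = 54 + 3.4·28 = 149.2.
Planner: ∂(Σu_j)/∂s_i = Σα_j − 1 = 3.4 > 0, so everyone contributes w_i; S^SO = 54, W^SO = 54 + 3.4·54 = 237.6.
Deadweight loss = 88.4.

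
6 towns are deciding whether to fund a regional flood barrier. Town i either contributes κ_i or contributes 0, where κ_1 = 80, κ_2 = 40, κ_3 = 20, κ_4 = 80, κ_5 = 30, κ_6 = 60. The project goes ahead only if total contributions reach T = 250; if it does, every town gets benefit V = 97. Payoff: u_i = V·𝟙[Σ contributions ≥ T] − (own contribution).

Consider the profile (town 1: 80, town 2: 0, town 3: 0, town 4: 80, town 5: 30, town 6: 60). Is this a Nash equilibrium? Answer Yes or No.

Total = 250 ≥ 250: provided.
Town 1 (pledges 80, payoff 17): dropping to 0 → total 170, payoff 0. No gain.
Town 2 (pledges 0, payoff 97): pledging 40 → total 290, payoff 57. No gain.
Town 3 (pledges 0, payoff 97): pledging 20 → total 270, payoff 77. No gain.
Town 4 (pledges 80, payoff 17): dropping to 0 → total 170, payoff 0. No gain.
Town 5 (pledges 30, payoff 67): dropping to 0 → total 220, payoff 0. No gain.
Town 6 (pledges 60, payoff 37): dropping to 0 → total 190, payoff 0. No gain.

Yes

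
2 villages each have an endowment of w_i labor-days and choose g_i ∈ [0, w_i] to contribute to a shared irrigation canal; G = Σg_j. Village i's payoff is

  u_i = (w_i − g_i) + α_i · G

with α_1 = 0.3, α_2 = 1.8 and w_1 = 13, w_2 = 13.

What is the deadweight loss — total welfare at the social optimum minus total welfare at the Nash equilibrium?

∂u_i/∂g_i = α_i − 1, so village i contributes w_i if α_i > 1, else 0.
α_i > 1 for i ∈ {2}; NE contributions (0, 13), G = 13.
W^NE = Σw_i − G^NE + (Σα_i)·G^NE = 26 + 1.1·13 = 40.3.
Planner: ∂(Σu_j)/∂g_i = Σα_j − 1 = 1.1 > 0, so everyone contributes w_i; G^SO = 26, W^SO = 26 + 1.1·26 = 54.6.
Deadweight loss = 14.3.

14.3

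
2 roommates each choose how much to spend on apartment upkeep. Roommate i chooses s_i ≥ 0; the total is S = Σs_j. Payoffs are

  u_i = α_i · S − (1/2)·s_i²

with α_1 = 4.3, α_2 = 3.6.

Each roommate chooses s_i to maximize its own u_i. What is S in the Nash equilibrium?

Roommate i's FOC: ∂u_i/∂s_i = α_i − s_i = 0, so s_i* = α_i.
NE contributions = (4.3, 3.6); S = 7.9.

7.9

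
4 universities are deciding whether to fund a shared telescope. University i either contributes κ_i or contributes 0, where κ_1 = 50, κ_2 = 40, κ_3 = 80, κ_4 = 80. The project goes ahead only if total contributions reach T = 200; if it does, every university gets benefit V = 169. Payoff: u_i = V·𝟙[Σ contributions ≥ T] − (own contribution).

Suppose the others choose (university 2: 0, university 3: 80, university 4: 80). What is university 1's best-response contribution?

50

Others' total = 160. Contributing 50 brings total to 210 ≥ 200: gain V − κ_1 = 119.
Best response: 50.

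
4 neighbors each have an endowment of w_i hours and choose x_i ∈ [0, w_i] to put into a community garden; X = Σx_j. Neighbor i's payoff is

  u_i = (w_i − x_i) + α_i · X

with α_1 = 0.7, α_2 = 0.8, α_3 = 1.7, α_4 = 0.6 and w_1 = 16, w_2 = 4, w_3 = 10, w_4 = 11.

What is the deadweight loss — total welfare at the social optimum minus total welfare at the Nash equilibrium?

86.8

∂u_i/∂x_i = α_i − 1, so neighbor i contributes w_i if α_i > 1, else 0.
α_i > 1 for i ∈ {3}; NE contributions (0, 0, 10, 0), X = 10.
W^NE = Σw_i − X^NE + (Σα_i)·X^NE = 41 + 2.8·10 = 69.
Planner: ∂(Σu_j)/∂x_i = Σα_j − 1 = 2.8 > 0, so everyone contributes w_i; X^SO = 41, W^SO = 41 + 2.8·41 = 155.8.
Deadweight loss = 86.8.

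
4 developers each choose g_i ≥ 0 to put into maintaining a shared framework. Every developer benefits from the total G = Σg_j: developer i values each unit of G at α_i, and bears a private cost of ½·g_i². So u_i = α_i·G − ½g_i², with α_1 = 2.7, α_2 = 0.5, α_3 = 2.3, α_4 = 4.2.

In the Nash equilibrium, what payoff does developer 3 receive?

19.665

Developer i's FOC: ∂u_i/∂g_i = α_i − g_i = 0, so g_i* = α_i.
NE contributions = (2.7, 0.5, 2.3, 4.2); G = 9.7.
u_3 = α_3·G − ½·(g_3)² = 2.3·9.7 − ½·2.3² = 19.665.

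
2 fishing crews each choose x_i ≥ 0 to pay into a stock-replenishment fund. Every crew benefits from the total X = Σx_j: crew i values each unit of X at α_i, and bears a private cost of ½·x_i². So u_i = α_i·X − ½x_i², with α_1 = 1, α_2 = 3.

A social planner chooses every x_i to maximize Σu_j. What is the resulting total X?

Planner FOC: ∂(Σu_j)/∂x_i = (Σα_j) − x_i = 0, so x_i^SO = Σα_j = 4 for every i; X^SO = 8.

8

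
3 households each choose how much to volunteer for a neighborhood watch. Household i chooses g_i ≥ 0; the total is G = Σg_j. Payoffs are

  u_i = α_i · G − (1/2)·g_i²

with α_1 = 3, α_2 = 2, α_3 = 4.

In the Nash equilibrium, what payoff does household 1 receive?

Household i's FOC: ∂u_i/∂g_i = α_i − g_i = 0, so g_i* = α_i.
NE contributions = (3, 2, 4); G = 9.
u_1 = α_1·G − ½·(g_1)² = 3·9 − ½·3² = 22.5.

22.5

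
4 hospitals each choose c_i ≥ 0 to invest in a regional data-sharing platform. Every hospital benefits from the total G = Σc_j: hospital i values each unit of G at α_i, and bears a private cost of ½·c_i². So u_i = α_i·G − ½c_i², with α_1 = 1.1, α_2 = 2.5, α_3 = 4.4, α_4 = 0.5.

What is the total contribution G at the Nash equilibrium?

Hospital i's FOC: ∂u_i/∂c_i = α_i − c_i = 0, so c_i* = α_i.
NE contributions = (1.1, 2.5, 4.4, 0.5); G = 8.5.

8.5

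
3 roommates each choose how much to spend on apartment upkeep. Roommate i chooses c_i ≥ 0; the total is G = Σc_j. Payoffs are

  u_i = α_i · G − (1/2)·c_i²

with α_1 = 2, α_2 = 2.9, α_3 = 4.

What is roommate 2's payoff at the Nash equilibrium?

Roommate i's FOC: ∂u_i/∂c_i = α_i − c_i = 0, so c_i* = α_i.
NE contributions = (2, 2.9, 4); G = 8.9.
u_2 = α_2·G − ½·(c_2)² = 2.9·8.9 − ½·2.9² = 21.605.

21.605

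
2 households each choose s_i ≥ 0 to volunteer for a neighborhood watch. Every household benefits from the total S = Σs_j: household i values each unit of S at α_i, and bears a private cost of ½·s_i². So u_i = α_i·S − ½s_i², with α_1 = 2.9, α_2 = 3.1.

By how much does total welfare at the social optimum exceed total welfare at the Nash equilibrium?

9.01

Household i's FOC: ∂u_i/∂s_i = α_i − s_i = 0, so s_i* = α_i.
NE contributions = (2.9, 3.1); S = 6.
W^NE = (Σα)·S − ½Σα_i² = 6² − ½·18.02 = 26.99.
Planner sets s_i = Σα_j = 6 for every i, so S^SO = 2·6 = 12.
W^SO = (Σα)·S^SO − ½·2·(Σα)² = (2/2)·6² = 36.
Deadweight loss = W^SO − W^NE = 9.01.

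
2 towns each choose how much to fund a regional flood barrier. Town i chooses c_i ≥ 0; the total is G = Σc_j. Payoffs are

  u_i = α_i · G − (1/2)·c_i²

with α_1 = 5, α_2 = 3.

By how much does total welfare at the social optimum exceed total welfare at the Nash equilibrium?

Town i's FOC: ∂u_i/∂c_i = α_i − c_i = 0, so c_i* = α_i.
NE contributions = (5, 3); G = 8.
W^NE = (Σα)·G − ½Σα_i² = 8² − ½·34 = 47.
Planner sets c_i = Σα_j = 8 for every i, so G^SO = 2·8 = 16.
W^SO = (Σα)·G^SO − ½·2·(Σα)² = (2/2)·8² = 64.
Deadweight loss = W^SO − W^NE = 17.

17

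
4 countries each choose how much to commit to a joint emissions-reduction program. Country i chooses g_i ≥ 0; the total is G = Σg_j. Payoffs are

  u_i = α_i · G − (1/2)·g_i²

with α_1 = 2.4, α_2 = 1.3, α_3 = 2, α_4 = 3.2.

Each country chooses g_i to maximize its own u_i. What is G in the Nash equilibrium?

8.9

Country i's FOC: ∂u_i/∂g_i = α_i − g_i = 0, so g_i* = α_i.
NE contributions = (2.4, 1.3, 2, 3.2); G = 8.9.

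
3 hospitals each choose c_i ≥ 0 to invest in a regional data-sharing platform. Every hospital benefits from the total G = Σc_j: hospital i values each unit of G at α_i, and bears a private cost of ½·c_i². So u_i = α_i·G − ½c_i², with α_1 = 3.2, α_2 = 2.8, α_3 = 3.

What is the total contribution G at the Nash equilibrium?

9

Hospital i's FOC: ∂u_i/∂c_i = α_i − c_i = 0, so c_i* = α_i.
NE contributions = (3.2, 2.8, 3); G = 9.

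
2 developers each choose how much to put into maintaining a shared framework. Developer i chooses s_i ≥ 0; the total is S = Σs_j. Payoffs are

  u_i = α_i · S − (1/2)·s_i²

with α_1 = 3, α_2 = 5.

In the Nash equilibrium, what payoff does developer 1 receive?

19.5

Developer i's FOC: ∂u_i/∂s_i = α_i − s_i = 0, so s_i* = α_i.
NE contributions = (3, 5); S = 8.
u_1 = α_1·S − ½·(s_1)² = 3·8 − ½·3² = 19.5.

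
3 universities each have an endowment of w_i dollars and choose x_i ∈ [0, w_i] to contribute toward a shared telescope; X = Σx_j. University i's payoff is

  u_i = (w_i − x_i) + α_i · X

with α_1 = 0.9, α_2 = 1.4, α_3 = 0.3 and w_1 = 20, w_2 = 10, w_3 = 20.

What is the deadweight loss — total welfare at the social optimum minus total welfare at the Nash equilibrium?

∂u_i/∂x_i = α_i − 1, so university i contributes w_i if α_i > 1, else 0.
α_i > 1 for i ∈ {2}; NE contributions (0, 10, 0), X = 10.
W^NE = Σw_i − X^NE + (Σα_i)·X^NE = 50 + 1.6·10 = 66.
Planner: ∂(Σu_j)/∂x_i = Σα_j − 1 = 1.6 > 0, so everyone contributes w_i; X^SO = 50, W^SO = 50 + 1.6·50 = 130.
Deadweight loss = 64.

64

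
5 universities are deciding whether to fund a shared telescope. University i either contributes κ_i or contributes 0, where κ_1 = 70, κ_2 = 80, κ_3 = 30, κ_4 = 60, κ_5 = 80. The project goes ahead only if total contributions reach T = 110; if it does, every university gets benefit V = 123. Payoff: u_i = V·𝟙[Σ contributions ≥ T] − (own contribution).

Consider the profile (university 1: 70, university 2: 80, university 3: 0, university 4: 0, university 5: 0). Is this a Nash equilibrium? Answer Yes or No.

Total = 150 ≥ 110: provided.
University 1 (pledges 70, payoff 53): dropping to 0 → total 80, payoff 0. No gain.
University 2 (pledges 80, payoff 43): dropping to 0 → total 70, payoff 0. No gain.
University 3 (pledges 0, payoff 123): pledging 30 → total 180, payoff 93. No gain.
University 4 (pledges 0, payoff 123): pledging 60 → total 210, payoff 63. No gain.
University 5 (pledges 0, payoff 123): pledging 80 → total 230, payoff 43. No gain.

Yes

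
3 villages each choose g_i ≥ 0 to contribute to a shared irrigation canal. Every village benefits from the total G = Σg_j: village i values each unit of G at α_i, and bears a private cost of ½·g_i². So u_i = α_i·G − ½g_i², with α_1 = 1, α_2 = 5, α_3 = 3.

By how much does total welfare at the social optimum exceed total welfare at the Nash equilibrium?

58

Village i's FOC: ∂u_i/∂g_i = α_i − g_i = 0, so g_i* = α_i.
NE contributions = (1, 5, 3); G = 9.
W^NE = (Σα)·G − ½Σα_i² = 9² − ½·35 = 63.5.
Planner sets g_i = Σα_j = 9 for every i, so G^SO = 3·9 = 27.
W^SO = (Σα)·G^SO − ½·3·(Σα)² = (3/2)·9² = 121.5.
Deadweight loss = W^SO − W^NE = 58.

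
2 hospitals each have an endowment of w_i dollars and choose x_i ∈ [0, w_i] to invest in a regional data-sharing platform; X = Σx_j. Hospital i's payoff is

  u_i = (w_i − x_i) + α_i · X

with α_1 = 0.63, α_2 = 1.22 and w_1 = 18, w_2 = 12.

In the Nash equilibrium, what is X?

12

∂u_i/∂x_i = α_i − 1, so hospital i contributes w_i if α_i > 1, else 0.
α_i > 1 for i ∈ {2}; NE contributions (0, 12), X = 12.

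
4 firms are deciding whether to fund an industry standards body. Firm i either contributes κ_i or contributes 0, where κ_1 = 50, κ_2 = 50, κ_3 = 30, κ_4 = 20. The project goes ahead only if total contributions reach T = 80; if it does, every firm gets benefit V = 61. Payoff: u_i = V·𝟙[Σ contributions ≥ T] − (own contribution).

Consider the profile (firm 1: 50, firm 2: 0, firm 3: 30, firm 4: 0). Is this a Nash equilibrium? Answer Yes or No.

Yes

Total = 80 ≥ 80: provided.
Firm 1 (pledges 50, payoff 11): dropping to 0 → total 30, payoff 0. No gain.
Firm 2 (pledges 0, payoff 61): pledging 50 → total 130, payoff 11. No gain.
Firm 3 (pledges 30, payoff 31): dropping to 0 → total 50, payoff 0. No gain.
Firm 4 (pledges 0, payoff 61): pledging 20 → total 100, payoff 41. No gain.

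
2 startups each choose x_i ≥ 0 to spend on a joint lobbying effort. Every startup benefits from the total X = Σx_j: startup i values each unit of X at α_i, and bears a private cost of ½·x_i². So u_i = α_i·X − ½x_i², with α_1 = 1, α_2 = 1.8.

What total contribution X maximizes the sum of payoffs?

5.6

Planner FOC: ∂(Σu_j)/∂x_i = (Σα_j) − x_i = 0, so x_i^SO = Σα_j = 2.8 for every i; X^SO = 5.6.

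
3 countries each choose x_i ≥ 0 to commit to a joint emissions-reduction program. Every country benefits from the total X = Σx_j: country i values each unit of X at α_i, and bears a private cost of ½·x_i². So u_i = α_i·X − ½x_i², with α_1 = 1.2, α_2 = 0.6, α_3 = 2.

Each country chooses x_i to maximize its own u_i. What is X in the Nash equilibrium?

3.8

Country i's FOC: ∂u_i/∂x_i = α_i − x_i = 0, so x_i* = α_i.
NE contributions = (1.2, 0.6, 2); X = 3.8.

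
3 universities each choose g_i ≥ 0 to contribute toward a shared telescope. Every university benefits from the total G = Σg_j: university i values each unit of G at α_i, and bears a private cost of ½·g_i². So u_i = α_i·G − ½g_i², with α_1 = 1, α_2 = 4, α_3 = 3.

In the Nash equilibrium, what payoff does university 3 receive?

University i's FOC: ∂u_i/∂g_i = α_i − g_i = 0, so g_i* = α_i.
NE contributions = (1, 4, 3); G = 8.
u_3 = α_3·G − ½·(g_3)² = 3·8 − ½·3² = 19.5.

19.5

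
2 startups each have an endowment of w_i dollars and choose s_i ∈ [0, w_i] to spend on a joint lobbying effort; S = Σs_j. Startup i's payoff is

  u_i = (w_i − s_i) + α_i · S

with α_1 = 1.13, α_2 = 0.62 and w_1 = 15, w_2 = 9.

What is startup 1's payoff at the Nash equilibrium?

∂u_i/∂s_i = α_i − 1, so startup i contributes w_i if α_i > 1, else 0.
α_i > 1 for i ∈ {1}; NE contributions (15, 0), S = 15.
u_1 = (15 − 15) + 1.13·15 = 16.95.

16.95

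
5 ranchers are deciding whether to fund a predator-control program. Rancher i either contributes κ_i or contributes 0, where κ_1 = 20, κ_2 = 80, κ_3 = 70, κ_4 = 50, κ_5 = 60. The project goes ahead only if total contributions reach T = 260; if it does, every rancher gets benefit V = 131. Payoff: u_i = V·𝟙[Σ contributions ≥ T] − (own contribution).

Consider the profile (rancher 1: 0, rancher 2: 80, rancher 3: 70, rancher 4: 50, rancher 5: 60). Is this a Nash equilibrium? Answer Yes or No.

Yes

Total = 260 ≥ 260: provided.
Rancher 1 (pledges 0, payoff 131): pledging 20 → total 280, payoff 111. No gain.
Rancher 2 (pledges 80, payoff 51): dropping to 0 → total 180, payoff 0. No gain.
Rancher 3 (pledges 70, payoff 61): dropping to 0 → total 190, payoff 0. No gain.
Rancher 4 (pledges 50, payoff 81): dropping to 0 → total 210, payoff 0. No gain.
Rancher 5 (pledges 60, payoff 71): dropping to 0 → total 200, payoff 0. No gain.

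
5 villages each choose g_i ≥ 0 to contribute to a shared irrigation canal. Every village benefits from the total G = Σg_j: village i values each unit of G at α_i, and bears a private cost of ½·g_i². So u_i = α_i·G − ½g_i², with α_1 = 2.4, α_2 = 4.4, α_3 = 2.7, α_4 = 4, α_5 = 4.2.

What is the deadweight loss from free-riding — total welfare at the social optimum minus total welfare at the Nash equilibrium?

Village i's FOC: ∂u_i/∂g_i = α_i − g_i = 0, so g_i* = α_i.
NE contributions = (2.4, 4.4, 2.7, 4, 4.2); G = 17.7.
W^NE = (Σα)·G − ½Σα_i² = 17.7² − ½·66.05 = 280.265.
Planner sets g_i = Σα_j = 17.7 for every i, so G^SO = 5·17.7 = 88.5.
W^SO = (Σα)·G^SO − ½·5·(Σα)² = (5/2)·17.7² = 783.225.
Deadweight loss = W^SO − W^NE = 502.96.

502.96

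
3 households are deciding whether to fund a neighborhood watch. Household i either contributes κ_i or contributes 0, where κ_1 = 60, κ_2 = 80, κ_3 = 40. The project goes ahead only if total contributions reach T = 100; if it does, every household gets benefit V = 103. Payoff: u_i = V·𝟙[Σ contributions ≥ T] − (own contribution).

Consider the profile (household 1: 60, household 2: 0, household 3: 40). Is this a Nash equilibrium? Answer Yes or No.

Yes

Total = 100 ≥ 100: provided.
Household 1 (pledges 60, payoff 43): dropping to 0 → total 40, payoff 0. No gain.
Household 2 (pledges 0, payoff 103): pledging 80 → total 180, payoff 23. No gain.
Household 3 (pledges 40, payoff 63): dropping to 0 → total 60, payoff 0. No gain.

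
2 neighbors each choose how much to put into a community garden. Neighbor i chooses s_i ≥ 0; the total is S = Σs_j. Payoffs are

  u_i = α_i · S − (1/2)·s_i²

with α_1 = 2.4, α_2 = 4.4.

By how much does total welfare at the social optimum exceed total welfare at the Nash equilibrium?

Neighbor i's FOC: ∂u_i/∂s_i = α_i − s_i = 0, so s_i* = α_i.
NE contributions = (2.4, 4.4); S = 6.8.
W^NE = (Σα)·S − ½Σα_i² = 6.8² − ½·25.12 = 33.68.
Planner sets s_i = Σα_j = 6.8 for every i, so S^SO = 2·6.8 = 13.6.
W^SO = (Σα)·S^SO − ½·2·(Σα)² = (2/2)·6.8² = 46.24.
Deadweight loss = W^SO − W^NE = 12.56.

12.56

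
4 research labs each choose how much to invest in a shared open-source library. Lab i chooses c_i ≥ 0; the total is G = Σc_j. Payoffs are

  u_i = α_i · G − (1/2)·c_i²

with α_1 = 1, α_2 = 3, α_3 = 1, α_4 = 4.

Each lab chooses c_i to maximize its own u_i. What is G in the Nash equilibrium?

Lab i's FOC: ∂u_i/∂c_i = α_i − c_i = 0, so c_i* = α_i.
NE contributions = (1, 3, 1, 4); G = 9.

9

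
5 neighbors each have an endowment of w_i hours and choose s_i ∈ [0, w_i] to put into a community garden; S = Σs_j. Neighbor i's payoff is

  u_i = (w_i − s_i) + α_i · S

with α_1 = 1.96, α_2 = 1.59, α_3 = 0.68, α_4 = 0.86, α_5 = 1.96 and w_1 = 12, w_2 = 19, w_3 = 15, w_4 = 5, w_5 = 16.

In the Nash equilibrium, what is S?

∂u_i/∂s_i = α_i − 1, so neighbor i contributes w_i if α_i > 1, else 0.
α_i > 1 for i ∈ {1, 2, 5}; NE contributions (12, 19, 0, 0, 16), S = 47.

47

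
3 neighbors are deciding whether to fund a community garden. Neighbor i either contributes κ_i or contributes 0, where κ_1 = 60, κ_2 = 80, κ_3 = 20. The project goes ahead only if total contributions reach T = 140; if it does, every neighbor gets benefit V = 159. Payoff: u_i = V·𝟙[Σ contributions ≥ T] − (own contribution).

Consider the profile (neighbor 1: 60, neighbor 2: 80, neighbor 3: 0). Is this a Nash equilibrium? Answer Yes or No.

Yes

Total = 140 ≥ 140: provided.
Neighbor 1 (pledges 60, payoff 99): dropping to 0 → total 80, payoff 0. No gain.
Neighbor 2 (pledges 80, payoff 79): dropping to 0 → total 60, payoff 0. No gain.
Neighbor 3 (pledges 0, payoff 159): pledging 20 → total 160, payoff 139. No gain.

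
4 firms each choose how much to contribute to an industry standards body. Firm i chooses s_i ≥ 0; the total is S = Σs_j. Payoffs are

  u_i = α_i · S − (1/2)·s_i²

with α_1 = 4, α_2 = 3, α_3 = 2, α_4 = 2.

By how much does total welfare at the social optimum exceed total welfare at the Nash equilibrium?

Firm i's FOC: ∂u_i/∂s_i = α_i − s_i = 0, so s_i* = α_i.
NE contributions = (4, 3, 2, 2); S = 11.
W^NE = (Σα)·S − ½Σα_i² = 11² − ½·33 = 104.5.
Planner sets s_i = Σα_j = 11 for every i, so S^SO = 4·11 = 44.
W^SO = (Σα)·S^SO − ½·4·(Σα)² = (4/2)·11² = 242.
Deadweight loss = W^SO − W^NE = 137.5.

137.5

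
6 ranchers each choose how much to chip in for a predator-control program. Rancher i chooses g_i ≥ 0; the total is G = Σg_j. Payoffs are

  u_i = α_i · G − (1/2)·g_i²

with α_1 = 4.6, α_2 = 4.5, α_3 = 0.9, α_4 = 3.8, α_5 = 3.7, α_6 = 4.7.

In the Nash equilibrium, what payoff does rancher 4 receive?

Rancher i's FOC: ∂u_i/∂g_i = α_i − g_i = 0, so g_i* = α_i.
NE contributions = (4.6, 4.5, 0.9, 3.8, 3.7, 4.7); G = 22.2.
u_4 = α_4·G − ½·(g_4)² = 3.8·22.2 − ½·3.8² = 77.14.

77.14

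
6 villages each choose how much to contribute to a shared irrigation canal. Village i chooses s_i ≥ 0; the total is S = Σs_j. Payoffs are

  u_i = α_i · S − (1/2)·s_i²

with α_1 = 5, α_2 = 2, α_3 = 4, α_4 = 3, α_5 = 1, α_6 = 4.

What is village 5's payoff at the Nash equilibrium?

18.5

Village i's FOC: ∂u_i/∂s_i = α_i − s_i = 0, so s_i* = α_i.
NE contributions = (5, 2, 4, 3, 1, 4); S = 19.
u_5 = α_5·S − ½·(s_5)² = 1·19 − ½·1² = 18.5.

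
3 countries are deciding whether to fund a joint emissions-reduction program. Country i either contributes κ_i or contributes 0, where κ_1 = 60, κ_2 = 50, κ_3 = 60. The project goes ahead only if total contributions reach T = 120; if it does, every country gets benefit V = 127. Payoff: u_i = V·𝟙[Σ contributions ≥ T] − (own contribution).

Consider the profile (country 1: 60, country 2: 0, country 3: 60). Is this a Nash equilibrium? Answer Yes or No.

Total = 120 ≥ 120: provided.
Country 1 (pledges 60, payoff 67): dropping to 0 → total 60, payoff 0. No gain.
Country 2 (pledges 0, payoff 127): pledging 50 → total 170, payoff 77. No gain.
Country 3 (pledges 60, payoff 67): dropping to 0 → total 60, payoff 0. No gain.

Yes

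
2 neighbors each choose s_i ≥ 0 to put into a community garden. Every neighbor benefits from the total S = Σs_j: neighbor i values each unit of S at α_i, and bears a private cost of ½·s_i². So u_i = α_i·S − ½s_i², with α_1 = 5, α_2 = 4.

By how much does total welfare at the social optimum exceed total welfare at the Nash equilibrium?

20.5

Neighbor i's FOC: ∂u_i/∂s_i = α_i − s_i = 0, so s_i* = α_i.
NE contributions = (5, 4); S = 9.
W^NE = (Σα)·S − ½Σα_i² = 9² − ½·41 = 60.5.
Planner sets s_i = Σα_j = 9 for every i, so S^SO = 2·9 = 18.
W^SO = (Σα)·S^SO − ½·2·(Σα)² = (2/2)·9² = 81.
Deadweight loss = W^SO − W^NE = 20.5.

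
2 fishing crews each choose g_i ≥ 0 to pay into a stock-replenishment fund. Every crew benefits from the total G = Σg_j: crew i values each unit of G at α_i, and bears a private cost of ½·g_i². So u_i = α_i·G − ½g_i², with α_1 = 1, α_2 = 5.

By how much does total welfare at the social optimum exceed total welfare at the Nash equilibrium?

Crew i's FOC: ∂u_i/∂g_i = α_i − g_i = 0, so g_i* = α_i.
NE contributions = (1, 5); G = 6.
W^NE = (Σα)·G − ½Σα_i² = 6² − ½·26 = 23.
Planner sets g_i = Σα_j = 6 for every i, so G^SO = 2·6 = 12.
W^SO = (Σα)·G^SO − ½·2·(Σα)² = (2/2)·6² = 36.
Deadweight loss = W^SO − W^NE = 13.

13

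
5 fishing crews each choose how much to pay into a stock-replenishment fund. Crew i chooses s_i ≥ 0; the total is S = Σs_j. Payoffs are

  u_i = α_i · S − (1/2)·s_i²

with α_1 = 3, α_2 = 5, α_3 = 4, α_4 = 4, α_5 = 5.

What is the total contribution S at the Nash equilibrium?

Crew i's FOC: ∂u_i/∂s_i = α_i − s_i = 0, so s_i* = α_i.
NE contributions = (3, 5, 4, 4, 5); S = 21.

21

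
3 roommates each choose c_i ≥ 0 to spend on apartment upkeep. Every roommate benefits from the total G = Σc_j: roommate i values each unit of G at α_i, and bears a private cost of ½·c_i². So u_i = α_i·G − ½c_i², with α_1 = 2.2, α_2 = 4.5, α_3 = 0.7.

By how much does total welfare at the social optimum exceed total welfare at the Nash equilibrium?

Roommate i's FOC: ∂u_i/∂c_i = α_i − c_i = 0, so c_i* = α_i.
NE contributions = (2.2, 4.5, 0.7); G = 7.4.
W^NE = (Σα)·G − ½Σα_i² = 7.4² − ½·25.58 = 41.97.
Planner sets c_i = Σα_j = 7.4 for every i, so G^SO = 3·7.4 = 22.2.
W^SO = (Σα)·G^SO − ½·3·(Σα)² = (3/2)·7.4² = 82.14.
Deadweight loss = W^SO − W^NE = 40.17.

40.17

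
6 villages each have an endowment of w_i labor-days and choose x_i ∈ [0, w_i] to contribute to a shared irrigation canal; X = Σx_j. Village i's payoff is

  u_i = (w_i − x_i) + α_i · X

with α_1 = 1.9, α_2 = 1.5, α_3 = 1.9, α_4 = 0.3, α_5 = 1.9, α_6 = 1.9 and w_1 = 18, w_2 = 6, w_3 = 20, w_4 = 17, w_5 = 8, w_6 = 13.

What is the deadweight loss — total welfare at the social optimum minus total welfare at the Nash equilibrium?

142.8

∂u_i/∂x_i = α_i − 1, so village i contributes w_i if α_i > 1, else 0.
α_i > 1 for i ∈ {1, 2, 3, 5, 6}; NE contributions (18, 6, 20, 0, 8, 13), X = 65.
W^NE = Σw_i − X^NE + (Σα_i)·X^NE = 82 + 8.4·65 = 628.
Planner: ∂(Σu_j)/∂x_i = Σα_j − 1 = 8.4 > 0, so everyone contributes w_i; X^SO = 82, W^SO = 82 + 8.4·82 = 770.8.
Deadweight loss = 142.8.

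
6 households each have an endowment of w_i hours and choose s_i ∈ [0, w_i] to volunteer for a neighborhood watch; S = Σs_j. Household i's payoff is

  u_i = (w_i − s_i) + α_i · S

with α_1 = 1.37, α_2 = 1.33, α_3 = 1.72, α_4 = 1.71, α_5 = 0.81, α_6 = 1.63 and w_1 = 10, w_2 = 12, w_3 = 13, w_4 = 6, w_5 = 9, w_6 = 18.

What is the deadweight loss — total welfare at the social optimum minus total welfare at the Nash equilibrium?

∂u_i/∂s_i = α_i − 1, so household i contributes w_i if α_i > 1, else 0.
α_i > 1 for i ∈ {1, 2, 3, 4, 6}; NE contributions (10, 12, 13, 6, 0, 18), S = 59.
W^NE = Σw_i − S^NE + (Σα_i)·S^NE = 68 + 7.57·59 = 514.63.
Planner: ∂(Σu_j)/∂s_i = Σα_j − 1 = 7.57 > 0, so everyone contributes w_i; S^SO = 68, W^SO = 68 + 7.57·68 = 582.76.
Deadweight loss = 68.13.

68.13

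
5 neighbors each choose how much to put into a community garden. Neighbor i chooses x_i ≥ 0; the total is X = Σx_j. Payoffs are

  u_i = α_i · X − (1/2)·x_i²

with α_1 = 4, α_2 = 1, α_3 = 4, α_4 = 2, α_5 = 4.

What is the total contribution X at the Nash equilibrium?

Neighbor i's FOC: ∂u_i/∂x_i = α_i − x_i = 0, so x_i* = α_i.
NE contributions = (4, 1, 4, 2, 4); X = 15.

15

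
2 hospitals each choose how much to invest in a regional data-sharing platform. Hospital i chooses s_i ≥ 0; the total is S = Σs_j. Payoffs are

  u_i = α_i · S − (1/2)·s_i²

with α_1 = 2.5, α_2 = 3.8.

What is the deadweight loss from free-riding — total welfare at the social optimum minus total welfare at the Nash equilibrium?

Hospital i's FOC: ∂u_i/∂s_i = α_i − s_i = 0, so s_i* = α_i.
NE contributions = (2.5, 3.8); S = 6.3.
W^NE = (Σα)·S − ½Σα_i² = 6.3² − ½·20.69 = 29.345.
Planner sets s_i = Σα_j = 6.3 for every i, so S^SO = 2·6.3 = 12.6.
W^SO = (Σα)·S^SO − ½·2·(Σα)² = (2/2)·6.3² = 39.69.
Deadweight loss = W^SO − W^NE = 10.345.

10.345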